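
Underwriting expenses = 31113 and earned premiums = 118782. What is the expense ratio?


Expense ratio = expenses / premiums
= 31113 / 118782
= 0.2619


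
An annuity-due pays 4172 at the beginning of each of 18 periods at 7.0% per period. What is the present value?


PV_due = PMT * (1-(1+i)^(-n))/i * (1+i)
PV_immediate = 41966.5106
PV_due = 41966.5106 * 1.07
= 44904.1663


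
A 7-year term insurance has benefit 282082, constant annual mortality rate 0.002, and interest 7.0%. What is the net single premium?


NSP = benefit * sum_{k=0}^{n-1} k_p_x * q * v^(k+1)
With constant q=0.002, v=0.934579
Sum = 0.01072
NSP = 282082 * 0.01072
= 3023.8925


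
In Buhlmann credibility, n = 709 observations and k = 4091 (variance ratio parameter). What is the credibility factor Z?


Z = n / (n + k)
= 709 / (709 + 4091)
= 709 / 4800
= 0.1477


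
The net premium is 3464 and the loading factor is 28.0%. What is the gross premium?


Gross = net * (1 + loading)
= 3464 * (1 + 0.28)
= 3464 * 1.28
= 4433.92


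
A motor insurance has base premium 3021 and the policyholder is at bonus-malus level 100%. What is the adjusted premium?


adjusted = base * BM_level / 100
= 3021 * 100 / 100
= 3021 * 1.0
= 3021.0


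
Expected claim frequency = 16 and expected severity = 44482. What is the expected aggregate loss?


E[S] = E[N] * E[X]
= 16 * 44482
= 711712


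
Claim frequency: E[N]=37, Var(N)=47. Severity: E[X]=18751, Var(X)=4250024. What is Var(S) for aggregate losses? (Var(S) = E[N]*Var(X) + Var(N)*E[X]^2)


Var(S) = E[N]*Var(X) + Var(N)*E[X]^2
= 37*4250024 + 47*18751^2
= 157250888 + 16525200047
= 1.6682e+10


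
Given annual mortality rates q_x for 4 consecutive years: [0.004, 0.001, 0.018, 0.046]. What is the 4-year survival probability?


p_k = 1 - q_k for each year
Survival = product of (1 - q_k)
= 0.996 * 0.999 * 0.982 * 0.954
= 0.9321


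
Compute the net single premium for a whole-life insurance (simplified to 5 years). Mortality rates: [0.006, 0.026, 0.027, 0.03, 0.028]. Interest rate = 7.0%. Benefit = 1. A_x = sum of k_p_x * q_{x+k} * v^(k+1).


v = 0.934579
Year 0: k_p_x=1.0, q=0.006, term=0.005607
Year 1: k_p_x=0.994, q=0.026, term=0.022573
Year 2: k_p_x=0.968156, q=0.027, term=0.021338
Year 3: k_p_x=0.942016, q=0.03, term=0.02156
Year 4: k_p_x=0.913755, q=0.028, term=0.018242
A_x = 0.0893


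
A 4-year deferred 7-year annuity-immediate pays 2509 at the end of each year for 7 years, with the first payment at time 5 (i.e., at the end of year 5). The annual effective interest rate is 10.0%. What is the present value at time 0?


PV at time 4 of the 7-year annuity-immediate:
a_n = 2509 * (1-(1+0.1)^(-7))/0.1 = 12214.8628
Discount back 4 years to time 0:
PV = 12214.8628 * (1+0.1)^(-4)
= 12214.8628 * 0.683013
= 8342.9157


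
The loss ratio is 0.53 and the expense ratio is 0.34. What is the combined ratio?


Combined ratio = loss ratio + expense ratio
= 0.53 + 0.34
= 0.87


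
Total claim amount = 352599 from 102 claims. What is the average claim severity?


severity = total / number
= 352599 / 102
= 3456.8529


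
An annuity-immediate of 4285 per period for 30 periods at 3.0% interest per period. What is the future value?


FV = PMT * ((1+i)^n - 1) / i
= 4285 * ((1.03)^30 - 1) / 0.03
= 4285 * (2.427262 - 1) / 0.03
= 203860.6563


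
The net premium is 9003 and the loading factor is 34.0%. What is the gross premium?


Gross = net * (1 + loading)
= 9003 * (1 + 0.34)
= 9003 * 1.34
= 12064.02


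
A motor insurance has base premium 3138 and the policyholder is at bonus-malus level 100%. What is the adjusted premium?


adjusted = base * BM_level / 100
= 3138 * 100 / 100
= 3138 * 1.0
= 3138.0


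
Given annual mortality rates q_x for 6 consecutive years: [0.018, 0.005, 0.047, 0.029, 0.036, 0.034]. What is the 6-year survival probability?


p_k = 1 - q_k for each year
Survival = product of (1 - q_k)
= 0.982 * 0.995 * 0.953 * 0.971 * 0.964 * 0.966
= 0.842


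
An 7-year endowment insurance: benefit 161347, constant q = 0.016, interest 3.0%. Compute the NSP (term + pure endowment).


Term component = 15361.26
Pure endowment = 7_p_x * v^7 * benefit = 0.893235 * 0.813092 * 161347 = 117183.3774
NSP = 132544.6374


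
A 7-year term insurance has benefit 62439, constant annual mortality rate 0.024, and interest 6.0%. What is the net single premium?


NSP = benefit * sum_{k=0}^{n-1} k_p_x * q * v^(k+1)
With constant q=0.024, v=0.943396
Sum = 0.125412
NSP = 62439 * 0.125412
= 7830.602


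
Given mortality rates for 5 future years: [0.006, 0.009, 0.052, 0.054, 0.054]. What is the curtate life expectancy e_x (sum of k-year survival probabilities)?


e_x = sum_{k=1}^{n} k_p_x
k_p_x values:
  1_p_x = 0.994
  2_p_x = 0.985054
  3_p_x = 0.933831
  4_p_x = 0.883404
  5_p_x = 0.8357
e_x = 4.632


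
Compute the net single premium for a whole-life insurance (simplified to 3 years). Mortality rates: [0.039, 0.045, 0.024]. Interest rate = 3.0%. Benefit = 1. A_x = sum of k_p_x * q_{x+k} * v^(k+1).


v = 0.970874
Year 0: k_p_x=1.0, q=0.039, term=0.037864
Year 1: k_p_x=0.961, q=0.045, term=0.040763
Year 2: k_p_x=0.917755, q=0.024, term=0.020157
A_x = 0.0988


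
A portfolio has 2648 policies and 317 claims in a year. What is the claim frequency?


frequency = claims / policies
= 317 / 2648
= 0.1197


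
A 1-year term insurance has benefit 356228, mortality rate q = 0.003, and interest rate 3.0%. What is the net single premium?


NSP = benefit * q * v
v = 1/(1+i) = 0.970874
NSP = 356228 * 0.003 * 0.970874
= 1037.5573


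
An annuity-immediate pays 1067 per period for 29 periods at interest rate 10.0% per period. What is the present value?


PV = PMT * (1 - (1+i)^(-n)) / i
= 1067 * (1 - (1+0.1)^(-29)) / 0.1
= 1067 * (1 - 0.063039) / 0.1
= 1067 * 9.369606
= 9997.3695


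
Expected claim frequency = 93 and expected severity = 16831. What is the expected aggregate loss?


E[S] = E[N] * E[X]
= 93 * 16831
= 1.5653e+06


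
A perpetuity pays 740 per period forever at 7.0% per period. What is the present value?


PV = PMT / i
= 740 / 0.07
= 10571.4286


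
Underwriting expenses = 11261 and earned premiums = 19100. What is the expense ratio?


Expense ratio = expenses / premiums
= 11261 / 19100
= 0.5896


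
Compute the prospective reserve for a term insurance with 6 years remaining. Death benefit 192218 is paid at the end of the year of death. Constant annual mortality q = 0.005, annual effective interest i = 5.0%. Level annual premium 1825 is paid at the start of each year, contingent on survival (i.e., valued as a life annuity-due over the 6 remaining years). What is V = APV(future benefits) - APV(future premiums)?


v = 1/(1+i) = 0.952381
APV(future benefits) per unit = sum_{k=0}^{5} k_p_x * q * v^(k+1) = 0.025081
APV(future benefits) = 192218 * 0.025081 = 4821.0562
Life annuity-due factor ä_{x:6} = sum_{k=0}^{5} k_p_x * v^k = 5.26705
APV(future premiums) = 1825 * 5.26705 = 9612.3662
V = 4821.0562 - 9612.3662
= -4791.3099


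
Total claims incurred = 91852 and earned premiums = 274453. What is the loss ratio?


Loss ratio = claims / premiums
= 91852 / 274453
= 0.3347


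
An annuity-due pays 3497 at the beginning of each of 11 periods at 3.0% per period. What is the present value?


PV_due = PMT * (1-(1+i)^(-n))/i * (1+i)
PV_immediate = 32356.4265
PV_due = 32356.4265 * 1.03
= 33327.1193


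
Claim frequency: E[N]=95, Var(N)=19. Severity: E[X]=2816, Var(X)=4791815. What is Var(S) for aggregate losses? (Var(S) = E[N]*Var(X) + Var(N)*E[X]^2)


Var(S) = E[N]*Var(X) + Var(N)*E[X]^2
= 95*4791815 + 19*2816^2
= 455222425 + 150667264
= 6.0589e+08


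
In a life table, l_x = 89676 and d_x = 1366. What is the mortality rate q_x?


q_x = d_x / l_x
= 1366 / 89676
= 0.0152


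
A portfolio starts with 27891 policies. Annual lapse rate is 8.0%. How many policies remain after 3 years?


remaining = initial * (1 - lapse)^years
= 27891 * (1 - 0.08)^3
= 27891 * 0.778688
= 21718.387


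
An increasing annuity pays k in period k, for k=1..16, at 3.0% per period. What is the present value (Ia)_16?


(Ia)_n = sum_{k=1}^{n} k * v^k, v = 1/(1+i)
v = 0.970874
Sum computed term by term:
(Ia)_16 = 98.9088


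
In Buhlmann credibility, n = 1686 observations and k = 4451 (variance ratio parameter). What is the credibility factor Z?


Z = n / (n + k)
= 1686 / (1686 + 4451)
= 1686 / 6137
= 0.2747


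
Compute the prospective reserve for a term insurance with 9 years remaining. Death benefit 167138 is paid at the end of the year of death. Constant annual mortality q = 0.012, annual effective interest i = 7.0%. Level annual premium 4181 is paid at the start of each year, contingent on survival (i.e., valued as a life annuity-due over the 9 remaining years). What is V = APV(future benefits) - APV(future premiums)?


v = 1/(1+i) = 0.934579
APV(future benefits) per unit = sum_{k=0}^{8} k_p_x * q * v^(k+1) = 0.074937
APV(future benefits) = 167138 * 0.074937 = 12524.8056
Life annuity-due factor ä_{x:9} = sum_{k=0}^{8} k_p_x * v^k = 6.681875
APV(future premiums) = 4181 * 6.681875 = 27936.9179
V = 12524.8056 - 27936.9179
= -15412.1123


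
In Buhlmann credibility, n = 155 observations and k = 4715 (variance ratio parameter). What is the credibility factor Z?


Z = n / (n + k)
= 155 / (155 + 4715)
= 155 / 4870
= 0.0318


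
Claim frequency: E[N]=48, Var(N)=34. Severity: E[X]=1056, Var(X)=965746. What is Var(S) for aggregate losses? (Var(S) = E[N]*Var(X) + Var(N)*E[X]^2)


Var(S) = E[N]*Var(X) + Var(N)*E[X]^2
= 48*965746 + 34*1056^2
= 46355808 + 37914624
= 8.4270e+07


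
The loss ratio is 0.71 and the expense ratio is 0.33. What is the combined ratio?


Combined ratio = loss ratio + expense ratio
= 0.71 + 0.33
= 1.04


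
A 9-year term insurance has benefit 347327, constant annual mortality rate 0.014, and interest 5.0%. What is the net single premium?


NSP = benefit * sum_{k=0}^{n-1} k_p_x * q * v^(k+1)
With constant q=0.014, v=0.952381
Sum = 0.094546
NSP = 347327 * 0.094546
= 32838.277


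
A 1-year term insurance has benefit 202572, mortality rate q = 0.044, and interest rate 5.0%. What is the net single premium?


NSP = benefit * q * v
v = 1/(1+i) = 0.952381
NSP = 202572 * 0.044 * 0.952381
= 8488.7314


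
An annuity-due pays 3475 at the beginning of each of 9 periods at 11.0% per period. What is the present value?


PV_due = PMT * (1-(1+i)^(-n))/i * (1+i)
PV_immediate = 19241.2402
PV_due = 19241.2402 * 1.11
= 21357.7766


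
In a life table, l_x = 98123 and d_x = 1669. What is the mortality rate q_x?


q_x = d_x / l_x
= 1669 / 98123
= 0.017


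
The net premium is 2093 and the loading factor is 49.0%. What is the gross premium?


Gross = net * (1 + loading)
= 2093 * (1 + 0.49)
= 2093 * 1.49
= 3118.57


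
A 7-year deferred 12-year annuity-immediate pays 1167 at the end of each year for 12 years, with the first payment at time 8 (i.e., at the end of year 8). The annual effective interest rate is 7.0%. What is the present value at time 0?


PV at time 7 of the 12-year annuity-immediate:
a_n = 1167 * (1-(1+0.07)^(-12))/0.07 = 9269.1149
Discount back 7 years to time 0:
PV = 9269.1149 * (1+0.07)^(-7)
= 9269.1149 * 0.62275
= 5772.3389


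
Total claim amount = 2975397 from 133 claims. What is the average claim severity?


severity = total / number
= 2975397 / 133
= 22371.406


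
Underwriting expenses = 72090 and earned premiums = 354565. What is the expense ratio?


Expense ratio = expenses / premiums
= 72090 / 354565
= 0.2033


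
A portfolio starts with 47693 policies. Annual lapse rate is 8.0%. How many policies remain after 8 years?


remaining = initial * (1 - lapse)^years
= 47693 * (1 - 0.08)^8
= 47693 * 0.513219
= 24476.9477


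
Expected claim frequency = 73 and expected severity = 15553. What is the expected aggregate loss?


E[S] = E[N] * E[X]
= 73 * 15553
= 1.1354e+06


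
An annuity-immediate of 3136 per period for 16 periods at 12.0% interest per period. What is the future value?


FV = PMT * ((1+i)^n - 1) / i
= 3136 * ((1.12)^16 - 1) / 0.12
= 3136 * (6.130394 - 1) / 0.12
= 134074.2874


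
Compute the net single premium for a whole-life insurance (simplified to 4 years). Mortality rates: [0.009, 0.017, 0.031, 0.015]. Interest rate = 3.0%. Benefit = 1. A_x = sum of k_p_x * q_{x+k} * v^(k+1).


v = 0.970874
Year 0: k_p_x=1.0, q=0.009, term=0.008738
Year 1: k_p_x=0.991, q=0.017, term=0.01588
Year 2: k_p_x=0.974153, q=0.031, term=0.027636
Year 3: k_p_x=0.943954, q=0.015, term=0.01258
A_x = 0.0648


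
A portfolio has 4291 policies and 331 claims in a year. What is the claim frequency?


frequency = claims / policies
= 331 / 4291
= 0.0771


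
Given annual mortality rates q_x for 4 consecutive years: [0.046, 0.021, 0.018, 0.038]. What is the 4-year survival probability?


p_k = 1 - q_k for each year
Survival = product of (1 - q_k)
= 0.954 * 0.979 * 0.982 * 0.962
= 0.8823


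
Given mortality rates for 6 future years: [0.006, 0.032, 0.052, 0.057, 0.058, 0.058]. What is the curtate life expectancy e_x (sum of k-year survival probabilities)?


e_x = sum_{k=1}^{n} k_p_x
k_p_x values:
  1_p_x = 0.994
  2_p_x = 0.962192
  3_p_x = 0.912158
  4_p_x = 0.860165
  5_p_x = 0.810275
  6_p_x = 0.763279
e_x = 5.3021


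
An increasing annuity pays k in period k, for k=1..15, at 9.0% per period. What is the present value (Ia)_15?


(Ia)_n = sum_{k=1}^{n} k * v^k, v = 1/(1+i)
v = 0.917431
Sum computed term by term:
(Ia)_15 = 51.8676


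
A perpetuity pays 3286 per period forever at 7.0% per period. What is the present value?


PV = PMT / i
= 3286 / 0.07
= 46942.8571


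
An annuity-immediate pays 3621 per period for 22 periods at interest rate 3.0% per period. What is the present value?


PV = PMT * (1 - (1+i)^(-n)) / i
= 3621 * (1 - (1+0.03)^(-22)) / 0.03
= 3621 * (1 - 0.521893) / 0.03
= 3621 * 15.936917
= 57707.5751


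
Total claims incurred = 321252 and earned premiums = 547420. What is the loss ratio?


Loss ratio = claims / premiums
= 321252 / 547420
= 0.5868


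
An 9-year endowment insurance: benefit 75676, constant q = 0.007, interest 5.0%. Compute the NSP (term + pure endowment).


Term component = 3669.86
Pure endowment = 9_p_x * v^9 * benefit = 0.938735 * 0.644609 * 75676 = 45792.8542
NSP = 49462.7142


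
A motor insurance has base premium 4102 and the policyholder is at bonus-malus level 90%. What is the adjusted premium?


adjusted = base * BM_level / 100
= 4102 * 90 / 100
= 4102 * 0.9
= 3691.8


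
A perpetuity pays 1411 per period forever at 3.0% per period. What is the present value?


PV = PMT / i
= 1411 / 0.03
= 47033.3333


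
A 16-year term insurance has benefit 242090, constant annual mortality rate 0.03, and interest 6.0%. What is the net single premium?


NSP = benefit * sum_{k=0}^{n-1} k_p_x * q * v^(k+1)
With constant q=0.03, v=0.943396
Sum = 0.252734
NSP = 242090 * 0.252734
= 61184.3202


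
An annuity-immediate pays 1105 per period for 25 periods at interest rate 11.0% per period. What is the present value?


PV = PMT * (1 - (1+i)^(-n)) / i
= 1105 * (1 - (1+0.11)^(-25)) / 0.11
= 1105 * (1 - 0.073608) / 0.11
= 1105 * 8.421745
= 9306.0279


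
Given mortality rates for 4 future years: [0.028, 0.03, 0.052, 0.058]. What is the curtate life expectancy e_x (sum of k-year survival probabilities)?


e_x = sum_{k=1}^{n} k_p_x
k_p_x values:
  1_p_x = 0.972
  2_p_x = 0.94284
  3_p_x = 0.893812
  4_p_x = 0.841971
e_x = 3.6506


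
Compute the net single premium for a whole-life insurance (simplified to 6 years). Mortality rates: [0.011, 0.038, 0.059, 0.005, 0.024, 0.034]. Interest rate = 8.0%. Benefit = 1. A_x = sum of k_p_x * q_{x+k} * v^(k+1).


v = 0.925926
Year 0: k_p_x=1.0, q=0.011, term=0.010185
Year 1: k_p_x=0.989, q=0.038, term=0.032221
Year 2: k_p_x=0.951418, q=0.059, term=0.044561
Year 3: k_p_x=0.895284, q=0.005, term=0.00329
Year 4: k_p_x=0.890808, q=0.024, term=0.01455
Year 5: k_p_x=0.869429, q=0.034, term=0.018628
A_x = 0.1234


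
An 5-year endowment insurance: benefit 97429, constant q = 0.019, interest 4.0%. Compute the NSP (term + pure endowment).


Term component = 7945.6626
Pure endowment = 5_p_x * v^5 * benefit = 0.908542 * 0.821927 * 97429 = 72755.6266
NSP = 80701.2892


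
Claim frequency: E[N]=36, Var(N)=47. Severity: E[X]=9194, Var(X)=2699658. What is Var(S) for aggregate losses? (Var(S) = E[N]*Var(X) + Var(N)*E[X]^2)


Var(S) = E[N]*Var(X) + Var(N)*E[X]^2
= 36*2699658 + 47*9194^2
= 97187688 + 3972892892
= 4.0701e+09


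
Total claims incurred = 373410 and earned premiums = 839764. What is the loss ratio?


Loss ratio = claims / premiums
= 373410 / 839764
= 0.4447


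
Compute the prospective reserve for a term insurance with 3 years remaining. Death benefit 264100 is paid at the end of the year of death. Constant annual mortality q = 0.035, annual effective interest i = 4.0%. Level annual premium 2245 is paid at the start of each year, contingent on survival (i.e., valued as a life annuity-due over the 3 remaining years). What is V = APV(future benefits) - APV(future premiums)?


v = 1/(1+i) = 0.961538
APV(future benefits) per unit = sum_{k=0}^{2} k_p_x * q * v^(k+1) = 0.093856
APV(future benefits) = 264100 * 0.093856 = 24787.2849
Life annuity-due factor ä_{x:3} = sum_{k=0}^{2} k_p_x * v^k = 2.788854
APV(future premiums) = 2245 * 2.788854 = 6260.9783
V = 24787.2849 - 6260.9783
= 18526.3066


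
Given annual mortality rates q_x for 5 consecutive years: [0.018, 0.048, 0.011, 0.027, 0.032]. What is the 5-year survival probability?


p_k = 1 - q_k for each year
Survival = product of (1 - q_k)
= 0.982 * 0.952 * 0.989 * 0.973 * 0.968
= 0.8708


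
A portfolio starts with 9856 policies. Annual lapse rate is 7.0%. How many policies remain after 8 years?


remaining = initial * (1 - lapse)^years
= 9856 * (1 - 0.07)^8
= 9856 * 0.559582
= 5515.2383


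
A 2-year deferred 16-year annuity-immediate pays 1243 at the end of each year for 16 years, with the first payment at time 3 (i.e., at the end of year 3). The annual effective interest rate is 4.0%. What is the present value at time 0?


PV at time 2 of the 16-year annuity-immediate:
a_n = 1243 * (1-(1+0.04)^(-16))/0.04 = 14483.8034
Discount back 2 years to time 0:
PV = 14483.8034 * (1+0.04)^(-2)
= 14483.8034 * 0.924556
= 13391.0905


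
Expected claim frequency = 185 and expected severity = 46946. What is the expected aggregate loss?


E[S] = E[N] * E[X]
= 185 * 46946
= 8.6850e+06


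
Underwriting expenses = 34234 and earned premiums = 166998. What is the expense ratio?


Expense ratio = expenses / premiums
= 34234 / 166998
= 0.205


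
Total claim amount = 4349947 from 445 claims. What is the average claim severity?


severity = total / number
= 4349947 / 445
= 9775.1618


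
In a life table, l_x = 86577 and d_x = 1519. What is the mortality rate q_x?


q_x = d_x / l_x
= 1519 / 86577
= 0.0175


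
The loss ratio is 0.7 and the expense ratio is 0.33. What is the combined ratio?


Combined ratio = loss ratio + expense ratio
= 0.7 + 0.33
= 1.03


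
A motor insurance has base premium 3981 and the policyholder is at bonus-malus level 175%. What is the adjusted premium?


adjusted = base * BM_level / 100
= 3981 * 175 / 100
= 3981 * 1.75
= 6966.75


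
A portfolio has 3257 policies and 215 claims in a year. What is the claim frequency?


frequency = claims / policies
= 215 / 3257
= 0.066


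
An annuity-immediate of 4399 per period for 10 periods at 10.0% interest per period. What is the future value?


FV = PMT * ((1+i)^n - 1) / i
= 4399 * ((1.1)^10 - 1) / 0.1
= 4399 * (2.593742 - 1) / 0.1
= 70108.7308


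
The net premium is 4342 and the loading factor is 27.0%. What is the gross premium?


Gross = net * (1 + loading)
= 4342 * (1 + 0.27)
= 4342 * 1.27
= 5514.34


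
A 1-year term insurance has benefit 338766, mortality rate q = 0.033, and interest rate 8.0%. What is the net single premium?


NSP = benefit * q * v
v = 1/(1+i) = 0.925926
NSP = 338766 * 0.033 * 0.925926
= 10351.1833


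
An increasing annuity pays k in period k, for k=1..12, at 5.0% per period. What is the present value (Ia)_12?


(Ia)_n = sum_{k=1}^{n} k * v^k, v = 1/(1+i)
v = 0.952381
Sum computed term by term:
(Ia)_12 = 52.4873


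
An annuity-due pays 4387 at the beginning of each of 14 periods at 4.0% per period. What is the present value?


PV_due = PMT * (1-(1+i)^(-n))/i * (1+i)
PV_immediate = 46340.4203
PV_due = 46340.4203 * 1.04
= 48194.0371


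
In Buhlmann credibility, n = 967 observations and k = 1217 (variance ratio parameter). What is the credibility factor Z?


Z = n / (n + k)
= 967 / (967 + 1217)
= 967 / 2184
= 0.4428


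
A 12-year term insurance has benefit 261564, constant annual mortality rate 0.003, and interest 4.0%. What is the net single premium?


NSP = benefit * sum_{k=0}^{n-1} k_p_x * q * v^(k+1)
With constant q=0.003, v=0.961538
Sum = 0.027734
NSP = 261564 * 0.027734
= 7254.2242


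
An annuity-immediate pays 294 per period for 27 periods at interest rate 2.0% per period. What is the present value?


PV = PMT * (1 - (1+i)^(-n)) / i
= 294 * (1 - (1+0.02)^(-27)) / 0.02
= 294 * (1 - 0.585862) / 0.02
= 294 * 20.706898
= 6087.828


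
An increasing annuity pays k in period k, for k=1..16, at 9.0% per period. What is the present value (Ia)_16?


(Ia)_n = sum_{k=1}^{n} k * v^k, v = 1/(1+i)
v = 0.917431
Sum computed term by term:
(Ia)_16 = 55.8975


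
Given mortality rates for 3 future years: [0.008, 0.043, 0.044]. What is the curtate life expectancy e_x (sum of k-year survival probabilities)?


e_x = sum_{k=1}^{n} k_p_x
k_p_x values:
  1_p_x = 0.992
  2_p_x = 0.949344
  3_p_x = 0.907573
e_x = 2.8489


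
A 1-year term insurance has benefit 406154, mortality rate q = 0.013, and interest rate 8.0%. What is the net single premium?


NSP = benefit * q * v
v = 1/(1+i) = 0.925926
NSP = 406154 * 0.013 * 0.925926
= 4888.8907


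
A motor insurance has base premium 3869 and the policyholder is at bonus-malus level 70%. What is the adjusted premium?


adjusted = base * BM_level / 100
= 3869 * 70 / 100
= 3869 * 0.7
= 2708.3


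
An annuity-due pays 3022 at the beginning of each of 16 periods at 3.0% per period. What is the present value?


PV_due = PMT * (1-(1+i)^(-n))/i * (1+i)
PV_immediate = 37959.6503
PV_due = 37959.6503 * 1.03
= 39098.4398


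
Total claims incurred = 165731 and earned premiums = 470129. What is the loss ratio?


Loss ratio = claims / premiums
= 165731 / 470129
= 0.3525


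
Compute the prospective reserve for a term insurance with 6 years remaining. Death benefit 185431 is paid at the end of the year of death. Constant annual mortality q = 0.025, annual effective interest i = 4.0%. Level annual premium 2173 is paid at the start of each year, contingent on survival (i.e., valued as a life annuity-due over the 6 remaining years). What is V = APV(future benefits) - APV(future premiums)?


v = 1/(1+i) = 0.961538
APV(future benefits) per unit = sum_{k=0}^{5} k_p_x * q * v^(k+1) = 0.123487
APV(future benefits) = 185431 * 0.123487 = 22898.2924
Life annuity-due factor ä_{x:6} = sum_{k=0}^{5} k_p_x * v^k = 5.137053
APV(future premiums) = 2173 * 5.137053 = 11162.8172
V = 22898.2924 - 11162.8172
= 11735.4752


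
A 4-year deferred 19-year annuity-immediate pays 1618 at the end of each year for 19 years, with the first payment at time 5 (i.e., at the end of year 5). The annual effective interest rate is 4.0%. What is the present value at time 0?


PV at time 4 of the 19-year annuity-immediate:
a_n = 1618 * (1-(1+0.04)^(-19))/0.04 = 21250.7139
Discount back 4 years to time 0:
PV = 21250.7139 * (1+0.04)^(-4)
= 21250.7139 * 0.854804
= 18165.1993


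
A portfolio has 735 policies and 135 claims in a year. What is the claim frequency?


frequency = claims / policies
= 135 / 735
= 0.1837


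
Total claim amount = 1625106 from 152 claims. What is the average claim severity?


severity = total / number
= 1625106 / 152
= 10691.4868


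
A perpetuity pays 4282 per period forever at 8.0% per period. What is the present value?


PV = PMT / i
= 4282 / 0.08
= 53525.0


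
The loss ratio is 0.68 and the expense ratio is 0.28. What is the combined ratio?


Combined ratio = loss ratio + expense ratio
= 0.68 + 0.28
= 0.96


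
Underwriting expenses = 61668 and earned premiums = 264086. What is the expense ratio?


Expense ratio = expenses / premiums
= 61668 / 264086
= 0.2335


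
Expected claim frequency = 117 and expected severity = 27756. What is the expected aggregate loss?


E[S] = E[N] * E[X]
= 117 * 27756
= 3.2475e+06


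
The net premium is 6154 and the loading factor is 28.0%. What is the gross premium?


Gross = net * (1 + loading)
= 6154 * (1 + 0.28)
= 6154 * 1.28
= 7877.12


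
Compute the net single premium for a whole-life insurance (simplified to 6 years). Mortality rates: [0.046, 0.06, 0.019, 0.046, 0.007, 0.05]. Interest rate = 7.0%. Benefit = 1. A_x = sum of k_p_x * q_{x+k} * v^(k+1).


v = 0.934579
Year 0: k_p_x=1.0, q=0.046, term=0.042991
Year 1: k_p_x=0.954, q=0.06, term=0.049996
Year 2: k_p_x=0.89676, q=0.019, term=0.013908
Year 3: k_p_x=0.879722, q=0.046, term=0.030872
Year 4: k_p_x=0.839254, q=0.007, term=0.004189
Year 5: k_p_x=0.83338, q=0.05, term=0.027766
A_x = 0.1697


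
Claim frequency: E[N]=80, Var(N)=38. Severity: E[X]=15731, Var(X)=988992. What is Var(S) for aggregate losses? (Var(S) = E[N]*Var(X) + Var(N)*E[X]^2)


Var(S) = E[N]*Var(X) + Var(N)*E[X]^2
= 80*988992 + 38*15731^2
= 79119360 + 9403645718
= 9.4828e+09


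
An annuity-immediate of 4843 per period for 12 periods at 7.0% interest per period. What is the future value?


FV = PMT * ((1+i)^n - 1) / i
= 4843 * ((1.07)^12 - 1) / 0.07
= 4843 * (2.252192 - 1) / 0.07
= 86633.7695


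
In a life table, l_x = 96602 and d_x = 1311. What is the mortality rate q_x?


q_x = d_x / l_x
= 1311 / 96602
= 0.0136


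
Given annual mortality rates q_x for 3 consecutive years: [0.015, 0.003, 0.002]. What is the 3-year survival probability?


p_k = 1 - q_k for each year
Survival = product of (1 - q_k)
= 0.985 * 0.997 * 0.998
= 0.9801


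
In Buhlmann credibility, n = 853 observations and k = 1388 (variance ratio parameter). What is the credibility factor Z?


Z = n / (n + k)
= 853 / (853 + 1388)
= 853 / 2241
= 0.3806


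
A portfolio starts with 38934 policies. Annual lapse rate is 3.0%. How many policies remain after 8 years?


remaining = initial * (1 - lapse)^years
= 38934 * (1 - 0.03)^8
= 38934 * 0.783743
= 30514.264


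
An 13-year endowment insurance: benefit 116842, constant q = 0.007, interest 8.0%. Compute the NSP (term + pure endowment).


Term component = 6246.0092
Pure endowment = 13_p_x * v^13 * benefit = 0.912726 * 0.367698 * 116842 = 39213.0291
NSP = 45459.0382


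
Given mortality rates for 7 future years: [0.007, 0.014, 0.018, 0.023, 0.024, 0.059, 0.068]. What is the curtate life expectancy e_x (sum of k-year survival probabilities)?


e_x = sum_{k=1}^{n} k_p_x
k_p_x values:
  1_p_x = 0.993
  2_p_x = 0.979098
  3_p_x = 0.961474
  4_p_x = 0.93936
  5_p_x = 0.916816
  6_p_x = 0.862724
  7_p_x = 0.804058
e_x = 6.4565


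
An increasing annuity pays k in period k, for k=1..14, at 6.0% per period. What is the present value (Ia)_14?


(Ia)_n = sum_{k=1}^{n} k * v^k, v = 1/(1+i)
v = 0.943396
Sum computed term by term:
(Ia)_14 = 61.0078


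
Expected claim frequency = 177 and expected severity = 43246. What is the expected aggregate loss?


E[S] = E[N] * E[X]
= 177 * 43246
= 7.6545e+06


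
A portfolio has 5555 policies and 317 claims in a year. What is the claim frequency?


frequency = claims / policies
= 317 / 5555
= 0.0571


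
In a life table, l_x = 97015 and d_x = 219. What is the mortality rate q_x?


q_x = d_x / l_x
= 219 / 97015
= 0.0023


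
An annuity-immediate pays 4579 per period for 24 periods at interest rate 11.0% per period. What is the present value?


PV = PMT * (1 - (1+i)^(-n)) / i
= 4579 * (1 - (1+0.11)^(-24)) / 0.11
= 4579 * (1 - 0.081705) / 0.11
= 4579 * 8.348137
= 38226.1174


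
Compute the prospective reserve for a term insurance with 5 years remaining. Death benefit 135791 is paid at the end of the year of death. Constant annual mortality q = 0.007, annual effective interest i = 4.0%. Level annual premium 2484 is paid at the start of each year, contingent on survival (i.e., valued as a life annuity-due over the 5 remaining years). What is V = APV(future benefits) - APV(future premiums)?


v = 1/(1+i) = 0.961538
APV(future benefits) per unit = sum_{k=0}^{4} k_p_x * q * v^(k+1) = 0.030746
APV(future benefits) = 135791 * 0.030746 = 4175.0903
Life annuity-due factor ä_{x:5} = sum_{k=0}^{4} k_p_x * v^k = 4.568043
APV(future premiums) = 2484 * 4.568043 = 11347.0189
V = 4175.0903 - 11347.0189
= -7171.9286


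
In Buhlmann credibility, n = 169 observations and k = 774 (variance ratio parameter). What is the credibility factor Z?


Z = n / (n + k)
= 169 / (169 + 774)
= 169 / 943
= 0.1792


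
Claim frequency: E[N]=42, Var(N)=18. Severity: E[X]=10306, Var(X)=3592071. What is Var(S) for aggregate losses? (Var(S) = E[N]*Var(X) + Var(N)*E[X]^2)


Var(S) = E[N]*Var(X) + Var(N)*E[X]^2
= 42*3592071 + 18*10306^2
= 150866982 + 1911845448
= 2.0627e+09


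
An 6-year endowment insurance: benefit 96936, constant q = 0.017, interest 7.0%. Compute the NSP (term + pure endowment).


Term component = 7553.891
Pure endowment = 6_p_x * v^6 * benefit = 0.902238 * 0.666342 * 96936 = 58277.8519
NSP = 65831.7429


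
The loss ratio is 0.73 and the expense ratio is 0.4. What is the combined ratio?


Combined ratio = loss ratio + expense ratio
= 0.73 + 0.4
= 1.13


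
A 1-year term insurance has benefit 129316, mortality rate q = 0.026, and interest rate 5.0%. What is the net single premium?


NSP = benefit * q * v
v = 1/(1+i) = 0.952381
NSP = 129316 * 0.026 * 0.952381
= 3202.1105


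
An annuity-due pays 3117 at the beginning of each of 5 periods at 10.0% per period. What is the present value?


PV_due = PMT * (1-(1+i)^(-n))/i * (1+i)
PV_immediate = 11815.8824
PV_due = 11815.8824 * 1.1
= 12997.4706


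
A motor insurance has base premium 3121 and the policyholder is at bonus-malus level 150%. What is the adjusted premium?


adjusted = base * BM_level / 100
= 3121 * 150 / 100
= 3121 * 1.5
= 4681.5


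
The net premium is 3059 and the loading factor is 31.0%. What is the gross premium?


Gross = net * (1 + loading)
= 3059 * (1 + 0.31)
= 3059 * 1.31
= 4007.29


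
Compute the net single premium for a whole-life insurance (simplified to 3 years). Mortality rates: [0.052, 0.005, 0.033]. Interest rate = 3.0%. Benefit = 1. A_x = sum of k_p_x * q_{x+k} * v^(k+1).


v = 0.970874
Year 0: k_p_x=1.0, q=0.052, term=0.050485
Year 1: k_p_x=0.948, q=0.005, term=0.004468
Year 2: k_p_x=0.94326, q=0.033, term=0.028486
A_x = 0.0834


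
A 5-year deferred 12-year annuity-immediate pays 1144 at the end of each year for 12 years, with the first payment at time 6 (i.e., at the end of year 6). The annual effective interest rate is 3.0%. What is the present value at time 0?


PV at time 5 of the 12-year annuity-immediate:
a_n = 1144 * (1-(1+0.03)^(-12))/0.03 = 11387.3806
Discount back 5 years to time 0:
PV = 11387.3806 * (1+0.03)^(-5)
= 11387.3806 * 0.862609
= 9822.8545


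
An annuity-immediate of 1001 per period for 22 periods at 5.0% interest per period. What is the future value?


FV = PMT * ((1+i)^n - 1) / i
= 1001 * ((1.05)^22 - 1) / 0.05
= 1001 * (2.925261 - 1) / 0.05
= 38543.7196


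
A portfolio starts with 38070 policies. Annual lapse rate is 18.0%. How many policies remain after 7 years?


remaining = initial * (1 - lapse)^years
= 38070 * (1 - 0.18)^7
= 38070 * 0.249285
= 9490.2979


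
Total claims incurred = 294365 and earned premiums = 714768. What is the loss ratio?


Loss ratio = claims / premiums
= 294365 / 714768
= 0.4118


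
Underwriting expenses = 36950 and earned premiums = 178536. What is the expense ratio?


Expense ratio = expenses / premiums
= 36950 / 178536
= 0.207


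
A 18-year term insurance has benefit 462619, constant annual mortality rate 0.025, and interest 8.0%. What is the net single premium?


NSP = benefit * sum_{k=0}^{n-1} k_p_x * q * v^(k+1)
With constant q=0.025, v=0.925926
Sum = 0.20032
NSP = 462619 * 0.20032
= 92671.879


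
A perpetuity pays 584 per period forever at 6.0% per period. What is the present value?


PV = PMT / i
= 584 / 0.06
= 9733.3333


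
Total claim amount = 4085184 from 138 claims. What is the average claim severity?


severity = total / number
= 4085184 / 138
= 29602.7826


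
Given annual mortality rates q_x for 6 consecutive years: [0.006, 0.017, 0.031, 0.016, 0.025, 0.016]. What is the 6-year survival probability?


p_k = 1 - q_k for each year
Survival = product of (1 - q_k)
= 0.994 * 0.983 * 0.969 * 0.984 * 0.975 * 0.984
= 0.8938


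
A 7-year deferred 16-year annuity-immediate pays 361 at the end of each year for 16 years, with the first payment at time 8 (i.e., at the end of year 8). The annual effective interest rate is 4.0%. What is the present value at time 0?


PV at time 7 of the 16-year annuity-immediate:
a_n = 361 * (1-(1+0.04)^(-16))/0.04 = 4206.4787
Discount back 7 years to time 0:
PV = 4206.4787 * (1+0.04)^(-7)
= 4206.4787 * 0.759918
= 3196.5781


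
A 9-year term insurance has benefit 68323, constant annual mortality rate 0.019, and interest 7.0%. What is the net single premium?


NSP = benefit * sum_{k=0}^{n-1} k_p_x * q * v^(k+1)
With constant q=0.019, v=0.934579
Sum = 0.115775
NSP = 68323 * 0.115775
= 7910.097


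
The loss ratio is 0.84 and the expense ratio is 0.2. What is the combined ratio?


Combined ratio = loss ratio + expense ratio
= 0.84 + 0.2
= 1.04


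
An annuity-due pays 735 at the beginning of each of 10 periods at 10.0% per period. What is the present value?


PV_due = PMT * (1-(1+i)^(-n))/i * (1+i)
PV_immediate = 4516.2568
PV_due = 4516.2568 * 1.1
= 4967.8825


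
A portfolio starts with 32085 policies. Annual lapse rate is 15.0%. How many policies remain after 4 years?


remaining = initial * (1 - lapse)^years
= 32085 * (1 - 0.15)^4
= 32085 * 0.522006
= 16748.5705


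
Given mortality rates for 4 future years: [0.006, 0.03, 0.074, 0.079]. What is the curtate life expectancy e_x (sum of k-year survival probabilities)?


e_x = sum_{k=1}^{n} k_p_x
k_p_x values:
  1_p_x = 0.994
  2_p_x = 0.96418
  3_p_x = 0.892831
  4_p_x = 0.822297
e_x = 3.6733


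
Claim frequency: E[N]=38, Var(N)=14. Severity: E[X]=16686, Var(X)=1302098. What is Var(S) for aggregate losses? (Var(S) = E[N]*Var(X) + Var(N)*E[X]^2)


Var(S) = E[N]*Var(X) + Var(N)*E[X]^2
= 38*1302098 + 14*16686^2
= 49479724 + 3897916344
= 3.9474e+09


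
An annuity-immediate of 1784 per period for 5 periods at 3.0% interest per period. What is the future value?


FV = PMT * ((1+i)^n - 1) / i
= 1784 * ((1.03)^5 - 1) / 0.03
= 1784 * (1.159274 - 1) / 0.03
= 9471.4983


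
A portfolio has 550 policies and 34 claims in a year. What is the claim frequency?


frequency = claims / policies
= 34 / 550
= 0.0618


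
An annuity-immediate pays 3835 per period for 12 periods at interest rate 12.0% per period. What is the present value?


PV = PMT * (1 - (1+i)^(-n)) / i
= 3835 * (1 - (1+0.12)^(-12)) / 0.12
= 3835 * (1 - 0.256675) / 0.12
= 3835 * 6.194374
= 23755.4252


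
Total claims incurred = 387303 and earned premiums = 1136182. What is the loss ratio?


Loss ratio = claims / premiums
= 387303 / 1136182
= 0.3409


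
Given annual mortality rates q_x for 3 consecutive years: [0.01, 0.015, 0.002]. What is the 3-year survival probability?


p_k = 1 - q_k for each year
Survival = product of (1 - q_k)
= 0.99 * 0.985 * 0.998
= 0.9732


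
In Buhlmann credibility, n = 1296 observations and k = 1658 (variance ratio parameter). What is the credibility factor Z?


Z = n / (n + k)
= 1296 / (1296 + 1658)
= 1296 / 2954
= 0.4387


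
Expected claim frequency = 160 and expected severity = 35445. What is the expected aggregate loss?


E[S] = E[N] * E[X]
= 160 * 35445
= 5.6712e+06


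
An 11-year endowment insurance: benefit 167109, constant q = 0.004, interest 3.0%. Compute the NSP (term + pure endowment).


Term component = 6069.735
Pure endowment = 11_p_x * v^11 * benefit = 0.95687 * 0.722421 * 167109 = 115516.2525
NSP = 121585.9875


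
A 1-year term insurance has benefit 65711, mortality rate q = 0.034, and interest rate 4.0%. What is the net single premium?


NSP = benefit * q * v
v = 1/(1+i) = 0.961538
NSP = 65711 * 0.034 * 0.961538
= 2148.2442


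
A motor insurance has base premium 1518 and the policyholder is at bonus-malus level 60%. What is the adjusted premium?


adjusted = base * BM_level / 100
= 1518 * 60 / 100
= 1518 * 0.6
= 910.8


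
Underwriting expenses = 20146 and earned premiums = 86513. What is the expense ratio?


Expense ratio = expenses / premiums
= 20146 / 86513
= 0.2329


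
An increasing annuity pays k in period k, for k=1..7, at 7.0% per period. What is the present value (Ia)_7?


(Ia)_n = sum_{k=1}^{n} k * v^k, v = 1/(1+i)
v = 0.934579
Sum computed term by term:
(Ia)_7 = 20.1042


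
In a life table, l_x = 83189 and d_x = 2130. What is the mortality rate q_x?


q_x = d_x / l_x
= 2130 / 83189
= 0.0256


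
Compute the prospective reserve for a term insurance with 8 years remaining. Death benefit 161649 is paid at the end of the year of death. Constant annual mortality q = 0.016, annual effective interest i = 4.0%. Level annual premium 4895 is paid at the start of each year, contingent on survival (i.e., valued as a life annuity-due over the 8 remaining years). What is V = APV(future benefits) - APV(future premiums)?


v = 1/(1+i) = 0.961538
APV(future benefits) per unit = sum_{k=0}^{7} k_p_x * q * v^(k+1) = 0.102219
APV(future benefits) = 161649 * 0.102219 = 16523.5228
Life annuity-due factor ä_{x:8} = sum_{k=0}^{7} k_p_x * v^k = 6.644204
APV(future premiums) = 4895 * 6.644204 = 32523.3801
V = 16523.5228 - 32523.3801
= -15999.8573


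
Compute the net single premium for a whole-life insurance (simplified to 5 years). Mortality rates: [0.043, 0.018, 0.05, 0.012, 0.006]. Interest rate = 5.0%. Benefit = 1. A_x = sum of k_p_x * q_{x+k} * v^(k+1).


v = 0.952381
Year 0: k_p_x=1.0, q=0.043, term=0.040952
Year 1: k_p_x=0.957, q=0.018, term=0.015624
Year 2: k_p_x=0.939774, q=0.05, term=0.040591
Year 3: k_p_x=0.892785, q=0.012, term=0.008814
Year 4: k_p_x=0.882072, q=0.006, term=0.004147
A_x = 0.1101


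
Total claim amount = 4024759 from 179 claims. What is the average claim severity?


severity = total / number
= 4024759 / 179
= 22484.6872


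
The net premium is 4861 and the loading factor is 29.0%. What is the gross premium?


Gross = net * (1 + loading)
= 4861 * (1 + 0.29)
= 4861 * 1.29
= 6270.69


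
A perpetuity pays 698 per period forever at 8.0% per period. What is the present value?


PV = PMT / i
= 698 / 0.08
= 8725.0


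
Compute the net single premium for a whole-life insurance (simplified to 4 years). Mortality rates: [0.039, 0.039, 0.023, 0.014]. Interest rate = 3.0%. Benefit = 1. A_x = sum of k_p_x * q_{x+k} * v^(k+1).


v = 0.970874
Year 0: k_p_x=1.0, q=0.039, term=0.037864
Year 1: k_p_x=0.961, q=0.039, term=0.035328
Year 2: k_p_x=0.923521, q=0.023, term=0.019439
Year 3: k_p_x=0.90228, q=0.014, term=0.011223
A_x = 0.1039


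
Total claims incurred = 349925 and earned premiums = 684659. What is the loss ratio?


Loss ratio = claims / premiums
= 349925 / 684659
= 0.5111
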